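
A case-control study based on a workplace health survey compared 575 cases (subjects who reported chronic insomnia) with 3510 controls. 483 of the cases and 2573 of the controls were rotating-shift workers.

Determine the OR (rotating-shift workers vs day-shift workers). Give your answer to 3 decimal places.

OR = (483 × 937) / (2573 × 92) = 452571/236716 ≈ 1.912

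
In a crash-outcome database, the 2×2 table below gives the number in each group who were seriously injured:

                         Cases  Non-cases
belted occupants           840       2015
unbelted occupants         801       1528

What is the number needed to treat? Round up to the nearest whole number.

risk, belted occupants = 840/2855 = 0.294221
risk, unbelted occupants = 801/2329 = 0.343924
absolute risk difference = 0.049704
1 / 0.049704 = 20.119 → round up → 21

NNT = 21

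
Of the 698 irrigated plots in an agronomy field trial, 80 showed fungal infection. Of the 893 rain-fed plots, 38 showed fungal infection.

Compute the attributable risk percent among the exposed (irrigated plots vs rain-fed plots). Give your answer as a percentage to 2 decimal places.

risk, irrigated plots = 80/698 = 0.11461
risk, rain-fed plots = 38/893 = 0.04255
AR% = (0.11461 − 0.04255) / 0.11461 = 0.6287 → 62.87%

62.87%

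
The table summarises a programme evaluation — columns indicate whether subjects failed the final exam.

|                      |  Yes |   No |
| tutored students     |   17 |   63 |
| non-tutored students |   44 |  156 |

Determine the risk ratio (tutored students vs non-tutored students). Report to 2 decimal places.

RR ≈ 0.97

risk, tutored students = 17/80 = 0.2125
risk, non-tutored students = 44/200 = 0.2200
RR = 0.2125 / 0.2200 = 0.97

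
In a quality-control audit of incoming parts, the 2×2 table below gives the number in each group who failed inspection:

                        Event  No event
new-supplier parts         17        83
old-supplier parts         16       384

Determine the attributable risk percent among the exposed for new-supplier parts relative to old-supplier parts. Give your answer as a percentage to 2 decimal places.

risk, new-supplier parts = 17/100 = 0.17000
risk, old-supplier parts = 16/400 = 0.04000
AR% = (0.17000 − 0.04000) / 0.17000 = 0.7647 → 76.47%

76.47%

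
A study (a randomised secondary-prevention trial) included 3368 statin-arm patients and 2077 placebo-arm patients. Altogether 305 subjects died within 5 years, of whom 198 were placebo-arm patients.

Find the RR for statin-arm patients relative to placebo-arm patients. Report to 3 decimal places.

statin-arm patients with the outcome: 305 − 198 = 107
statin-arm patients without the outcome: 3368 − 107 = 3261
placebo-arm patients without the outcome: 2077 − 198 = 1879
risk, statin-arm patients = 107/3368 = 0.03177
risk, placebo-arm patients = 198/2077 = 0.09533
RR = 0.03177 / 0.09533 = 0.333

RR = 0.333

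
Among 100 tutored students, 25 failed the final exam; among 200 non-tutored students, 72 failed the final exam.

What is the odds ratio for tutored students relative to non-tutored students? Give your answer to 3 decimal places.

OR = (25 × 128) / (75 × 72) = 3200/5400 ≈ 0.593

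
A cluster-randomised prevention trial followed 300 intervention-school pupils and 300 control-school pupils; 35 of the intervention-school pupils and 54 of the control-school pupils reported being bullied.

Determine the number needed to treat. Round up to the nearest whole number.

NNT: 16

risk, intervention-school pupils = 35/300 = 0.116667
risk, control-school pupils = 54/300 = 0.180000
absolute risk difference = 0.063333
1 / 0.063333 = 15.790 → round up → 16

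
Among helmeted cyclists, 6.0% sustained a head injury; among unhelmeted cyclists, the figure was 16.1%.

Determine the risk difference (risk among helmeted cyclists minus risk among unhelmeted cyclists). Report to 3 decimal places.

risk difference = 0.0600 − 0.1610 = -0.101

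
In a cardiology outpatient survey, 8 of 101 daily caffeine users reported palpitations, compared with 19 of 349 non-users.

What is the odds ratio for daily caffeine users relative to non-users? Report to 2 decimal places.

OR = (8 × 330) / (93 × 19) = 2640/1767 ≈ 1.49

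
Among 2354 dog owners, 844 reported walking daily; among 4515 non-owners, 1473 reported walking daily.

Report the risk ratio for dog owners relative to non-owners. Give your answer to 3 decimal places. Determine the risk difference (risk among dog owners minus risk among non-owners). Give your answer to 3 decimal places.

risk, dog owners = 844/2354 = 0.3585
risk, non-owners = 1473/4515 = 0.3262
RR = 0.3585 / 0.3262 = 1.099
risk difference = 0.3585 − 0.3262 = 0.032

RR = 1.099; RD = 0.032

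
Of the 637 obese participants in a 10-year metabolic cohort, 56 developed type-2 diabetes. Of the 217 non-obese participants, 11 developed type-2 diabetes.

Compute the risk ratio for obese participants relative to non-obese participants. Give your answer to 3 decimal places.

risk, obese participants = 56/637 = 0.0879
risk, non-obese participants = 11/217 = 0.0507
RR = 0.0879 / 0.0507 = 1.734

1.734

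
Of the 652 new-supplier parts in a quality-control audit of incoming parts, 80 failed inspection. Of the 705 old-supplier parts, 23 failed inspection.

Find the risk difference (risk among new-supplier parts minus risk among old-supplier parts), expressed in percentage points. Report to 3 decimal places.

RD ≈ 9.008

risk, new-supplier parts = 80/652 = 0.12270
risk, old-supplier parts = 23/705 = 0.03262
risk difference = 0.12270 − 0.03262 = 0.09008 → 9.008 percentage points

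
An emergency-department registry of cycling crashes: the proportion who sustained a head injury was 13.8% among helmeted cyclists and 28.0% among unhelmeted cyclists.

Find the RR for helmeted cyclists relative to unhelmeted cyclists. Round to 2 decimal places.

RR = 0.1380 / 0.2800 = 0.49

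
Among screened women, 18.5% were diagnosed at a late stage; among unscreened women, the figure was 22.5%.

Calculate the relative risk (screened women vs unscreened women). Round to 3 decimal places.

RR = 0.1850 / 0.2250 = 0.822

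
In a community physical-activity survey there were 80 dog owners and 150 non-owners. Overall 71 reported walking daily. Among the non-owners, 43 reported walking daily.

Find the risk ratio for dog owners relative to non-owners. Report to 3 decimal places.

1.221

dog owners with the outcome: 71 − 43 = 28
dog owners without the outcome: 80 − 28 = 52
non-owners without the outcome: 150 − 43 = 107
risk, dog owners = 28/80 = 0.3500
risk, non-owners = 43/150 = 0.2867
RR = 0.3500 / 0.2867 = 1.221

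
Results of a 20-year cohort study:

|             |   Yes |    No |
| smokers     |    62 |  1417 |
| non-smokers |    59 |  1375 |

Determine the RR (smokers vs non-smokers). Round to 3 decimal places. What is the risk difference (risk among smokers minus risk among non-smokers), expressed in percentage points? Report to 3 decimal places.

RR = 1.019; RD = 0.078

risk, smokers = 62/1479 = 0.04192
risk, non-smokers = 59/1434 = 0.04114
RR = 0.04192 / 0.04114 = 1.019
risk difference = 0.04192 − 0.04114 = 0.00078 → 0.078 percentage points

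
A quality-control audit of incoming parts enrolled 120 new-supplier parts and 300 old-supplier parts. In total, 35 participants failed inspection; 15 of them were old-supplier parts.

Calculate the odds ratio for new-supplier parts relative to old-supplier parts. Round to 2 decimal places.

new-supplier parts with the outcome: 35 − 15 = 20
new-supplier parts without the outcome: 120 − 20 = 100
old-supplier parts without the outcome: 300 − 15 = 285
OR = (20 × 285) / (100 × 15) = 5700/1500 ≈ 3.80

3.80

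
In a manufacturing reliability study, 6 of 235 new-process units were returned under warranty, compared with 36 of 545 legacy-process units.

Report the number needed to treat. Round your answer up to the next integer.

25

risk, new-process units = 6/235 = 0.025532
risk, legacy-process units = 36/545 = 0.066055
absolute risk difference = 0.040523
1 / 0.040523 = 24.677 → round up → 25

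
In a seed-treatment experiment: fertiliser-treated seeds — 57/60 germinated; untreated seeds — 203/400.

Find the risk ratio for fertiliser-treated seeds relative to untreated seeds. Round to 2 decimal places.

1.87

risk, fertiliser-treated seeds = 57/60 = 0.9500
risk, untreated seeds = 203/400 = 0.5075
RR = 0.9500 / 0.5075 = 1.87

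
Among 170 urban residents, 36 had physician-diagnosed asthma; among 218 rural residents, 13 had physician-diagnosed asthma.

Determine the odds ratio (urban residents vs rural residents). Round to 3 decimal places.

OR = (36 × 205) / (134 × 13) = 7380/1742 ≈ 4.237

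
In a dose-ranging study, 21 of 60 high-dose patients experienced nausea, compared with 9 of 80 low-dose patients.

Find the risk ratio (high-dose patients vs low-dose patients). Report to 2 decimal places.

RR ≈ 3.11

risk, high-dose patients = 21/60 = 0.3500
risk, low-dose patients = 9/80 = 0.1125
RR = 0.3500 / 0.1125 = 3.11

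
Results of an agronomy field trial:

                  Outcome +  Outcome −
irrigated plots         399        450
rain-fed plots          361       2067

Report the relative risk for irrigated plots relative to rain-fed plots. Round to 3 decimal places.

risk, irrigated plots = 399/849 = 0.4700
risk, rain-fed plots = 361/2428 = 0.1487
RR = 0.4700 / 0.1487 = 3.161

3.161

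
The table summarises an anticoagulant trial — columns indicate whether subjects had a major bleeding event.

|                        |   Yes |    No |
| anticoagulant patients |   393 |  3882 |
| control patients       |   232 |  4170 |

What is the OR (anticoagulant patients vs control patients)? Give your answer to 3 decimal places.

OR: 1.820

odds, anticoagulant patients = 393/3882 = 0.1012
odds, control patients = 232/4170 = 0.0556
OR = 0.1012 / 0.0556 = 1.820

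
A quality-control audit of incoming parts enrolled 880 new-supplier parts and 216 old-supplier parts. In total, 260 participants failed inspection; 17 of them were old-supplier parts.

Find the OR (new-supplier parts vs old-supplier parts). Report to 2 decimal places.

new-supplier parts with the outcome: 260 − 17 = 243
new-supplier parts without the outcome: 880 − 243 = 637
old-supplier parts without the outcome: 216 − 17 = 199
OR = (243 × 199) / (637 × 17) = 48357/10829 ≈ 4.47

OR: 4.47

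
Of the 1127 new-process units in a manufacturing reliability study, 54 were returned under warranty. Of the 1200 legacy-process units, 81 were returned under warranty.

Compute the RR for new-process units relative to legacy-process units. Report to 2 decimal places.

RR ≈ 0.71

risk, new-process units = 54/1127 = 0.04791
risk, legacy-process units = 81/1200 = 0.06750
RR = 0.04791 / 0.06750 = 0.71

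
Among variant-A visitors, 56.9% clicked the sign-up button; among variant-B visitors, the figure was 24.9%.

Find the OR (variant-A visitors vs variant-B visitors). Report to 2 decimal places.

OR = 3.98

odds, variant-A visitors = 0.5690/0.4310 = 1.3202
odds, variant-B visitors = 0.2490/0.7510 = 0.3316
OR = 1.3202 / 0.3316 = 3.98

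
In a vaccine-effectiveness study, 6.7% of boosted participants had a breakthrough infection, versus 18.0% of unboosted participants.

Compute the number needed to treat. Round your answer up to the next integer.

NNT: 9

absolute risk difference = 0.113000
1 / 0.113000 = 8.850 → round up → 9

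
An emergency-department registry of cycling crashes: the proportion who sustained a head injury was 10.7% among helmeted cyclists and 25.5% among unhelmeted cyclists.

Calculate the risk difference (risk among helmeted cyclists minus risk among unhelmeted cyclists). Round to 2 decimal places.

risk difference = 0.1070 − 0.2550 = -0.15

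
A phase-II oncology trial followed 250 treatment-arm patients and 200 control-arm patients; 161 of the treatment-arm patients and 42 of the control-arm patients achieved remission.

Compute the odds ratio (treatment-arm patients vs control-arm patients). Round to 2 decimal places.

OR = (161 × 158) / (89 × 42) = 25438/3738 ≈ 6.81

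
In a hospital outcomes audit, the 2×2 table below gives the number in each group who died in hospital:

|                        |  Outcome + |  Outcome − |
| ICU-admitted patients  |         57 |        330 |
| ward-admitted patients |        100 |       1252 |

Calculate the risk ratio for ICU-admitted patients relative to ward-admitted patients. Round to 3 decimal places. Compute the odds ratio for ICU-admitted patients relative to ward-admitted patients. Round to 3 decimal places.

risk, ICU-admitted patients = 57/387 = 0.1473
risk, ward-admitted patients = 100/1352 = 0.0740
RR = 0.1473 / 0.0740 = 1.991
OR = (57 × 1252) / (330 × 100) = 71364/33000 ≈ 2.163

RR = 1.991; OR = 2.163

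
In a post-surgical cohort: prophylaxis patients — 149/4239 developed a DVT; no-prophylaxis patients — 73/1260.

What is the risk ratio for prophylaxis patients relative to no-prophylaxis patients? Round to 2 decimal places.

risk, prophylaxis patients = 149/4239 = 0.03515
risk, no-prophylaxis patients = 73/1260 = 0.05794
RR = 0.03515 / 0.05794 = 0.61

0.61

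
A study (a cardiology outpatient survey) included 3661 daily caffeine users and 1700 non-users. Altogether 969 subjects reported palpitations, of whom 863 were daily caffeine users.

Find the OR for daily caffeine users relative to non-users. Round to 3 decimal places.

daily caffeine users without the outcome: 3661 − 863 = 2798
non-users with the outcome: 969 − 863 = 106
non-users without the outcome: 1700 − 106 = 1594
odds, daily caffeine users = 863/2798 = 0.3084
odds, non-users = 106/1594 = 0.0665
OR = 0.3084 / 0.0665 = 4.638

OR = 4.638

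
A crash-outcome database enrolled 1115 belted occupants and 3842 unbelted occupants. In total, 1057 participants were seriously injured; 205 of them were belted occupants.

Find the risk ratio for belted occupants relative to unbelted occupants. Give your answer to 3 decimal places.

RR: 0.829

belted occupants without the outcome: 1115 − 205 = 910
unbelted occupants with the outcome: 1057 − 205 = 852
unbelted occupants without the outcome: 3842 − 852 = 2990
risk, belted occupants = 205/1115 = 0.1839
risk, unbelted occupants = 852/3842 = 0.2218
RR = 0.1839 / 0.2218 = 0.829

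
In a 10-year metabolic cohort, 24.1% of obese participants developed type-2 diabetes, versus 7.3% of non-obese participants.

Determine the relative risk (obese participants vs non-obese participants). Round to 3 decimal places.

RR = 0.2410 / 0.0730 = 3.301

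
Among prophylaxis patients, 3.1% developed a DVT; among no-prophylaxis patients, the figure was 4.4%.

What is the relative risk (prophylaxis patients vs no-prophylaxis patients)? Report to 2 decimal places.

RR = 0.03100 / 0.04400 = 0.70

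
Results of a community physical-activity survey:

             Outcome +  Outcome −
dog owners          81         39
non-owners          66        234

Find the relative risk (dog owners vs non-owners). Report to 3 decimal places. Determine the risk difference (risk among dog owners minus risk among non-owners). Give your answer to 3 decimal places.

risk, dog owners = 81/120 = 0.6750
risk, non-owners = 66/300 = 0.2200
RR = 0.6750 / 0.2200 = 3.068
risk difference = 0.6750 − 0.2200 = 0.455

RR = 3.068; RD = 0.455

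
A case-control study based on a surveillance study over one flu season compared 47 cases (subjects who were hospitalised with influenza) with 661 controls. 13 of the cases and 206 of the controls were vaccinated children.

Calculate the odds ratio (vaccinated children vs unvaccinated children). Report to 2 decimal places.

OR = (13 × 455) / (206 × 34) = 5915/7004 ≈ 0.84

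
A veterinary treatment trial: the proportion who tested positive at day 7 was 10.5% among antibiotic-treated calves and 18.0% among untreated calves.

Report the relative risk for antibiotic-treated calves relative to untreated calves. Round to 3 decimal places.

RR = 0.1050 / 0.1800 = 0.583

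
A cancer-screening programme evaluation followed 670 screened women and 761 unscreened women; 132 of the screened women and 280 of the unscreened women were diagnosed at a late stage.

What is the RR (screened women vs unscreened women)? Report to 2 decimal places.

risk, screened women = 132/670 = 0.1970
risk, unscreened women = 280/761 = 0.3679
RR = 0.1970 / 0.3679 = 0.54

0.54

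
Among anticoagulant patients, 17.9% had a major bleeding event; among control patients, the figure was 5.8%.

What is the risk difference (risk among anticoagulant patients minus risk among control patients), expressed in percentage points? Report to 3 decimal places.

risk difference = 0.1790 − 0.0580 = 0.1210 → 12.100 percentage points

RD: 12.100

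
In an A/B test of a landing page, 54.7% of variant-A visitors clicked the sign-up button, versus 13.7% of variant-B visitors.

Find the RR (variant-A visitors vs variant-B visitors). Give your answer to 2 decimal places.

RR = 0.5470 / 0.1370 = 3.99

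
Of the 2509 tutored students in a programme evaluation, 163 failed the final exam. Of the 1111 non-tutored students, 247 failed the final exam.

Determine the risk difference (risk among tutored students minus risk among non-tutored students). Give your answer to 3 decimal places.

RD = -0.157

risk, tutored students = 163/2509 = 0.0650
risk, non-tutored students = 247/1111 = 0.2223
risk difference = 0.0650 − 0.2223 = -0.157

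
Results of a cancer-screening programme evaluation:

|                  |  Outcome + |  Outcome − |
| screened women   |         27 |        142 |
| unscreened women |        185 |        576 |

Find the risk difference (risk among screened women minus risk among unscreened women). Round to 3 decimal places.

risk, screened women = 27/169 = 0.1598
risk, unscreened women = 185/761 = 0.2431
risk difference = 0.1598 − 0.2431 = -0.083

RD ≈ -0.083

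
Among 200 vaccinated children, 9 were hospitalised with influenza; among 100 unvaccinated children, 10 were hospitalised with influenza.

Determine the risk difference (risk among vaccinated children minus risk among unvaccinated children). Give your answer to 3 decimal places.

RD: -0.055

risk, vaccinated children = 9/200 = 0.04500
risk, unvaccinated children = 10/100 = 0.10000
risk difference = 0.04500 − 0.10000 = -0.055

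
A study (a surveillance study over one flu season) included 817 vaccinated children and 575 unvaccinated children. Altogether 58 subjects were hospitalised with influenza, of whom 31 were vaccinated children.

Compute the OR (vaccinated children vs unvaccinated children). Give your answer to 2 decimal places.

vaccinated children without the outcome: 817 − 31 = 786
unvaccinated children with the outcome: 58 − 31 = 27
unvaccinated children without the outcome: 575 − 27 = 548
OR = (31 × 548) / (786 × 27) = 16988/21222 ≈ 0.80

0.80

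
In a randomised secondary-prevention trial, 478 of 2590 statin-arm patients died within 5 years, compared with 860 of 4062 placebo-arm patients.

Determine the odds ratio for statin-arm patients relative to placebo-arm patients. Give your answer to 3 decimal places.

OR = (478 × 3202) / (2112 × 860) = 1530556/1816320 ≈ 0.843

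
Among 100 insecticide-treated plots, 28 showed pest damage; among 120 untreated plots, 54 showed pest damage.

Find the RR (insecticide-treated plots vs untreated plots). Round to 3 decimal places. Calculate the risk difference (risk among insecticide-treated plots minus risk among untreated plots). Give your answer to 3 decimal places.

RR = 0.622; RD = -0.170

risk, insecticide-treated plots = 28/100 = 0.2800
risk, untreated plots = 54/120 = 0.4500
RR = 0.2800 / 0.4500 = 0.622
risk difference = 0.2800 − 0.4500 = -0.170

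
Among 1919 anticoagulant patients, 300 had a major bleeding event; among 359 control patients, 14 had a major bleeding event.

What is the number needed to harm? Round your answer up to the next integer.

risk, anticoagulant patients = 300/1919 = 0.156331
risk, control patients = 14/359 = 0.038997
absolute risk difference = 0.117334
1 / 0.117334 = 8.523 → round up → 9

NNH = 9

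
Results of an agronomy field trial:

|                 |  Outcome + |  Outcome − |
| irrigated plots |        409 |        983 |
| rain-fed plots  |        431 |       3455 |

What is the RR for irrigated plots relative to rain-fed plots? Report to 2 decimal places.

risk, irrigated plots = 409/1392 = 0.2938
risk, rain-fed plots = 431/3886 = 0.1109
RR = 0.2938 / 0.1109 = 2.65

RR ≈ 2.65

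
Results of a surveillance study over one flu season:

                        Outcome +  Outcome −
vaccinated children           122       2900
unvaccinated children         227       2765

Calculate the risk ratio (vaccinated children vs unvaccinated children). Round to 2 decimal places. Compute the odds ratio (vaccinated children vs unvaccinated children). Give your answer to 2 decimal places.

RR = 0.53; OR = 0.51

risk, vaccinated children = 122/3022 = 0.04037
risk, unvaccinated children = 227/2992 = 0.07587
RR = 0.04037 / 0.07587 = 0.53
odds, vaccinated children = 122/2900 = 0.04207
odds, unvaccinated children = 227/2765 = 0.08210
OR = 0.04207 / 0.08210 = 0.51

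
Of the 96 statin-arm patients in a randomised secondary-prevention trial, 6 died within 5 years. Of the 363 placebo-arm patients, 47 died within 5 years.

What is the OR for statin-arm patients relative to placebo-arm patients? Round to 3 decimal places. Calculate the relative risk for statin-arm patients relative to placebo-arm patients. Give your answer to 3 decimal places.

OR = 0.448; RR = 0.483

OR = (6 × 316) / (90 × 47) = 1896/4230 ≈ 0.448
risk, statin-arm patients = 6/96 = 0.0625
risk, placebo-arm patients = 47/363 = 0.1295
RR = 0.0625 / 0.1295 = 0.483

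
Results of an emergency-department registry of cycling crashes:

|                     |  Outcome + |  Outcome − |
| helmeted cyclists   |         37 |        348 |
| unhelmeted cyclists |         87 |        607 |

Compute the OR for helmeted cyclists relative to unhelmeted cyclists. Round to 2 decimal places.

OR ≈ 0.74

odds, helmeted cyclists = 37/348 = 0.1063
odds, unhelmeted cyclists = 87/607 = 0.1433
OR = 0.1063 / 0.1433 = 0.74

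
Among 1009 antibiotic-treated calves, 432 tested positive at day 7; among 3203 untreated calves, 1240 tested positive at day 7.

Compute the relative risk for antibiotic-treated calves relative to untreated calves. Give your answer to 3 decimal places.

risk, antibiotic-treated calves = 432/1009 = 0.4281
risk, untreated calves = 1240/3203 = 0.3871
RR = 0.4281 / 0.3871 = 1.106

RR = 1.106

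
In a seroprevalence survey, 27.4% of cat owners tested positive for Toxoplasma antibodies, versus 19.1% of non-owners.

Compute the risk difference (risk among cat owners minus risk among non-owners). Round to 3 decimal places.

risk difference = 0.2740 − 0.1910 = 0.083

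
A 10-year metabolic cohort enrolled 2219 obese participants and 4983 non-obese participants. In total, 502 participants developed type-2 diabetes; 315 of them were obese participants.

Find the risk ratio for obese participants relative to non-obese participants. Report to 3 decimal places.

RR = 3.783

obese participants without the outcome: 2219 − 315 = 1904
non-obese participants with the outcome: 502 − 315 = 187
non-obese participants without the outcome: 4983 − 187 = 4796
risk, obese participants = 315/2219 = 0.14196
risk, non-obese participants = 187/4983 = 0.03753
RR = 0.14196 / 0.03753 = 3.783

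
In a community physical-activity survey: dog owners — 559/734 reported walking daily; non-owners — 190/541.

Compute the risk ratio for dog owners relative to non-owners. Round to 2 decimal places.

risk, dog owners = 559/734 = 0.7616
risk, non-owners = 190/541 = 0.3512
RR = 0.7616 / 0.3512 = 2.17

2.17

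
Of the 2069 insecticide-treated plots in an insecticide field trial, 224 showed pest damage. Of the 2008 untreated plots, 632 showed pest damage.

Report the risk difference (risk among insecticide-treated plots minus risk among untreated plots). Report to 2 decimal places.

-0.21

risk, insecticide-treated plots = 224/2069 = 0.1083
risk, untreated plots = 632/2008 = 0.3147
risk difference = 0.1083 − 0.3147 = -0.21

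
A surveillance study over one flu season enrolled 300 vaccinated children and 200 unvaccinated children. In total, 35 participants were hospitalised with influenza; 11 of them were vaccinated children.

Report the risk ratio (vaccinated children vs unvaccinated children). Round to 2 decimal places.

vaccinated children without the outcome: 300 − 11 = 289
unvaccinated children with the outcome: 35 − 11 = 24
unvaccinated children without the outcome: 200 − 24 = 176
risk, vaccinated children = 11/300 = 0.03667
risk, unvaccinated children = 24/200 = 0.12000
RR = 0.03667 / 0.12000 = 0.31

0.31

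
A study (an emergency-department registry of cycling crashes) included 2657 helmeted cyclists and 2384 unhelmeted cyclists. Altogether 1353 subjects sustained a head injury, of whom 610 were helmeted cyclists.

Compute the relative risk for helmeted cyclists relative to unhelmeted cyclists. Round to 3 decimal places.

helmeted cyclists without the outcome: 2657 − 610 = 2047
unhelmeted cyclists with the outcome: 1353 − 610 = 743
unhelmeted cyclists without the outcome: 2384 − 743 = 1641
risk, helmeted cyclists = 610/2657 = 0.2296
risk, unhelmeted cyclists = 743/2384 = 0.3117
RR = 0.2296 / 0.3117 = 0.737

0.737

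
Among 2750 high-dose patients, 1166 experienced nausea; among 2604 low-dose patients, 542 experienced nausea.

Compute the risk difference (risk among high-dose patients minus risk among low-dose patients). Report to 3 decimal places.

risk, high-dose patients = 1166/2750 = 0.4240
risk, low-dose patients = 542/2604 = 0.2081
risk difference = 0.4240 − 0.2081 = 0.216

RD ≈ 0.216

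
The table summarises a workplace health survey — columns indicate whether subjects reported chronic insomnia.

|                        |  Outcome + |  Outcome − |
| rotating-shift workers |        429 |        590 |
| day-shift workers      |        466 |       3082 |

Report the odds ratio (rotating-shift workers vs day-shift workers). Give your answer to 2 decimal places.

OR = (429 × 3082) / (590 × 466) = 1322178/274940 ≈ 4.81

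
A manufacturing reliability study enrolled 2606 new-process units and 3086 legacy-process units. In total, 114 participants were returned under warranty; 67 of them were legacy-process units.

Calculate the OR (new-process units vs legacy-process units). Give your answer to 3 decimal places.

0.828

new-process units with the outcome: 114 − 67 = 47
new-process units without the outcome: 2606 − 47 = 2559
legacy-process units without the outcome: 3086 − 67 = 3019
odds, new-process units = 47/2559 = 0.01837
odds, legacy-process units = 67/3019 = 0.02219
OR = 0.01837 / 0.02219 = 0.828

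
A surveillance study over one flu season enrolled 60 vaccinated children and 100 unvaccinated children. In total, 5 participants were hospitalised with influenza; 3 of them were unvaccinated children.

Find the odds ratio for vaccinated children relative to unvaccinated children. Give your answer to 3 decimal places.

OR: 1.115

vaccinated children with the outcome: 5 − 3 = 2
vaccinated children without the outcome: 60 − 2 = 58
unvaccinated children without the outcome: 100 − 3 = 97
OR = (2 × 97) / (58 × 3) = 194/174 ≈ 1.115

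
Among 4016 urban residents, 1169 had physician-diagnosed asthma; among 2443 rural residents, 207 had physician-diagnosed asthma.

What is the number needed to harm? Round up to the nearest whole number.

risk, urban residents = 1169/4016 = 0.291086
risk, rural residents = 207/2443 = 0.084732
absolute risk difference = 0.206354
1 / 0.206354 = 4.846 → round up → 5

5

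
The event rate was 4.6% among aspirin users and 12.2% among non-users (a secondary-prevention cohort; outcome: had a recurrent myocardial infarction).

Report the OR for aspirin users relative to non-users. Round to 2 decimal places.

odds, aspirin users = 0.04600/0.95400 = 0.04822
odds, non-users = 0.12200/0.87800 = 0.13895
OR = 0.04822 / 0.13895 = 0.35

OR = 0.35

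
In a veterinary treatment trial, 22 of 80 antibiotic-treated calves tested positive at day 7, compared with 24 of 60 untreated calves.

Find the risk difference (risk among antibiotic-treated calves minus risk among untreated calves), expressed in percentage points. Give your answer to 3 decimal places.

RD: -12.500

risk, antibiotic-treated calves = 22/80 = 0.2750
risk, untreated calves = 24/60 = 0.4000
risk difference = 0.2750 − 0.4000 = -0.1250 → -12.500 percentage points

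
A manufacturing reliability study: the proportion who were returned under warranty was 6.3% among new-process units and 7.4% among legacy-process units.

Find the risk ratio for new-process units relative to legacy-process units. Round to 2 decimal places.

RR = 0.0630 / 0.0740 = 0.85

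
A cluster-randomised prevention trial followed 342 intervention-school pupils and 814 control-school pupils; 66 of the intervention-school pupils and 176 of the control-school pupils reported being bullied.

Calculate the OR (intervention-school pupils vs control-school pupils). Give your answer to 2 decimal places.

OR = (66 × 638) / (276 × 176) = 42108/48576 ≈ 0.87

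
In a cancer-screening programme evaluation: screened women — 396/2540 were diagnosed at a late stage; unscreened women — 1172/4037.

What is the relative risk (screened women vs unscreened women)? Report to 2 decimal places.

risk, screened women = 396/2540 = 0.1559
risk, unscreened women = 1172/4037 = 0.2903
RR = 0.1559 / 0.2903 = 0.54

RR ≈ 0.54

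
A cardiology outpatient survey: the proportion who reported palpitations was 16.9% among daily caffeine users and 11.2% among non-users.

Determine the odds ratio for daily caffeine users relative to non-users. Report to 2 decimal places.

1.61

odds, daily caffeine users = 0.1690/0.8310 = 0.2034
odds, non-users = 0.1120/0.8880 = 0.1261
OR = 0.2034 / 0.1261 = 1.61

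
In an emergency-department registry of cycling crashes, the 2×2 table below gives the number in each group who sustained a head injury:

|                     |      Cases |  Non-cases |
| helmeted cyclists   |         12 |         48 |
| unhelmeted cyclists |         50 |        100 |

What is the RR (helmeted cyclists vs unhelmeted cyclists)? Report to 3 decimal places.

risk, helmeted cyclists = 12/60 = 0.2000
risk, unhelmeted cyclists = 50/150 = 0.3333
RR = 0.2000 / 0.3333 = 0.600

RR: 0.600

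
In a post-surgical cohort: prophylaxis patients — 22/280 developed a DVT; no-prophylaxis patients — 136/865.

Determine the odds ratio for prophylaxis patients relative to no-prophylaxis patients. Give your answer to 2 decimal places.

OR = (22 × 729) / (258 × 136) = 16038/35088 ≈ 0.46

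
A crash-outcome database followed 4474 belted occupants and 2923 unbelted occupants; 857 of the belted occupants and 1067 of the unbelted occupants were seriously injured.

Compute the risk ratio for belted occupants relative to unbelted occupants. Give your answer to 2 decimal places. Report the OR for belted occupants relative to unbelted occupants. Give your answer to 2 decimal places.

risk, belted occupants = 857/4474 = 0.1916
risk, unbelted occupants = 1067/2923 = 0.3650
RR = 0.1916 / 0.3650 = 0.52
odds, belted occupants = 857/3617 = 0.2369
odds, unbelted occupants = 1067/1856 = 0.5749
OR = 0.2369 / 0.5749 = 0.41

RR = 0.52; OR = 0.41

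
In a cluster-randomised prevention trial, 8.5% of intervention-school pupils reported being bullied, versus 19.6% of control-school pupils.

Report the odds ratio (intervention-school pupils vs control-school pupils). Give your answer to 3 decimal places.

OR: 0.381

odds, intervention-school pupils = 0.0850/0.9150 = 0.0929
odds, control-school pupils = 0.1960/0.8040 = 0.2438
OR = 0.0929 / 0.2438 = 0.381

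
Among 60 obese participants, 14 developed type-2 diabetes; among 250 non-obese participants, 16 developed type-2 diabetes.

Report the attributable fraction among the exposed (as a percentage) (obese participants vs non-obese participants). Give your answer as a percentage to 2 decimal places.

risk, obese participants = 14/60 = 0.2333
risk, non-obese participants = 16/250 = 0.0640
AR% = (0.2333 − 0.0640) / 0.2333 = 0.7257 → 72.57%

72.57%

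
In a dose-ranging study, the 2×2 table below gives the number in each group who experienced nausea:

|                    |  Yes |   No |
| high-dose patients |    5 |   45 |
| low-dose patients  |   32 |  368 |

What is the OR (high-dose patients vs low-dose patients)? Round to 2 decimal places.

odds, high-dose patients = 5/45 = 0.1111
odds, low-dose patients = 32/368 = 0.0870
OR = 0.1111 / 0.0870 = 1.28

1.28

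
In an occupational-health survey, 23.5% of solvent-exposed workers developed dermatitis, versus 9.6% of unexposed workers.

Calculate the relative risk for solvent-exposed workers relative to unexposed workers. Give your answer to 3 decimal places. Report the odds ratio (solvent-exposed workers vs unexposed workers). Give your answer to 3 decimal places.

RR = 2.448; OR = 2.893

RR = 0.2350 / 0.0960 = 2.448
odds, solvent-exposed workers = 0.2350/0.7650 = 0.3072
odds, unexposed workers = 0.0960/0.9040 = 0.1062
OR = 0.3072 / 0.1062 = 2.893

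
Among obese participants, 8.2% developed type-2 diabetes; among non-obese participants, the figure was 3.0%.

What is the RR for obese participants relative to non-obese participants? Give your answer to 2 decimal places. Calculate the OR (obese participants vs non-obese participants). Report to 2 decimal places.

RR = 0.08200 / 0.03000 = 2.73
odds, obese participants = 0.08200/0.91800 = 0.08932
odds, non-obese participants = 0.03000/0.97000 = 0.03093
OR = 0.08932 / 0.03093 = 2.89

RR = 2.73; OR = 2.89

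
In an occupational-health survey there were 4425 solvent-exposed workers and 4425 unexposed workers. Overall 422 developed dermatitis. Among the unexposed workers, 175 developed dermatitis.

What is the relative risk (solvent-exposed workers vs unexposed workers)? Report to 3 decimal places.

RR = 1.411

solvent-exposed workers with the outcome: 422 − 175 = 247
solvent-exposed workers without the outcome: 4425 − 247 = 4178
unexposed workers without the outcome: 4425 − 175 = 4250
risk, solvent-exposed workers = 247/4425 = 0.05582
risk, unexposed workers = 175/4425 = 0.03955
RR = 0.05582 / 0.03955 = 1.411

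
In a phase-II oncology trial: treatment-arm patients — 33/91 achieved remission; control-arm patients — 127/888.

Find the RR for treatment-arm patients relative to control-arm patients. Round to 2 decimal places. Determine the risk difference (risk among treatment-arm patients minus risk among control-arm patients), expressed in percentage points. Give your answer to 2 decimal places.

RR = 2.54; RD = 21.96

risk, treatment-arm patients = 33/91 = 0.3626
risk, control-arm patients = 127/888 = 0.1430
RR = 0.3626 / 0.1430 = 2.54
risk difference = 0.3626 − 0.1430 = 0.2196 → 21.96 percentage points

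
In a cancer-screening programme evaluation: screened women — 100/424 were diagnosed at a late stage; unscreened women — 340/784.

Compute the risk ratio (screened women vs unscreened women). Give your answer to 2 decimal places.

risk, screened women = 100/424 = 0.2358
risk, unscreened women = 340/784 = 0.4337
RR = 0.2358 / 0.4337 = 0.54

0.54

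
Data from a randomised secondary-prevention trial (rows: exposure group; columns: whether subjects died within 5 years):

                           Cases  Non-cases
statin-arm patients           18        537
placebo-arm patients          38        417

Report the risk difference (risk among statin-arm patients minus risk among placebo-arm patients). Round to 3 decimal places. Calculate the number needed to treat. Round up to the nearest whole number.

RD = -0.051; NNT = 20

risk, statin-arm patients = 18/555 = 0.03243
risk, placebo-arm patients = 38/455 = 0.08352
risk difference = 0.03243 − 0.08352 = -0.051
absolute risk difference = 0.051084
1 / 0.051084 = 19.576 → round up → 20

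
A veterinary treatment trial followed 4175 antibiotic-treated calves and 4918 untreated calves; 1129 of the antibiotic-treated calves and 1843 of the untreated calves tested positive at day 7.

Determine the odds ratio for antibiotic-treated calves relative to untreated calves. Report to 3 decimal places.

OR = (1129 × 3075) / (3046 × 1843) = 3471675/5613778 ≈ 0.618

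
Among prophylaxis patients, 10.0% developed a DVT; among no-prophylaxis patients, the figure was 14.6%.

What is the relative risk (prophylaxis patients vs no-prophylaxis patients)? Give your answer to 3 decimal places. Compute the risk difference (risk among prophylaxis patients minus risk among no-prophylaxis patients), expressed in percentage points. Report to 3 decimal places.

RR = 0.685; RD = -4.600

RR = 0.1000 / 0.1460 = 0.685
risk difference = 0.1000 − 0.1460 = -0.0460 → -4.600 percentage points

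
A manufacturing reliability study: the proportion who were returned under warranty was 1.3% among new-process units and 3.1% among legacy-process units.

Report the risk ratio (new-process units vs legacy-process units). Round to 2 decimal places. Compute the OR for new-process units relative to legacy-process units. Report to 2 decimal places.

RR = 0.01300 / 0.03100 = 0.42
odds, new-process units = 0.01300/0.98700 = 0.01317
odds, legacy-process units = 0.03100/0.96900 = 0.03199
OR = 0.01317 / 0.03199 = 0.41

RR = 0.42; OR = 0.41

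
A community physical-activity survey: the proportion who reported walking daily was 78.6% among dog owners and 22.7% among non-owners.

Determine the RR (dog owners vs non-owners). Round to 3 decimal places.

RR = 0.7860 / 0.2270 = 3.463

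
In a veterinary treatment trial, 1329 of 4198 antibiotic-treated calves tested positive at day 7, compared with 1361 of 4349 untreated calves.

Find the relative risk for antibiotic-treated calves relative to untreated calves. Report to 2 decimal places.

risk, antibiotic-treated calves = 1329/4198 = 0.3166
risk, untreated calves = 1361/4349 = 0.3129
RR = 0.3166 / 0.3129 = 1.01

1.01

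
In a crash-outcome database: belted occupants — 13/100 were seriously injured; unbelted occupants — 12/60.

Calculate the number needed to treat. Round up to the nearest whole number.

NNT ≈ 15

risk, belted occupants = 13/100 = 0.130000
risk, unbelted occupants = 12/60 = 0.200000
absolute risk difference = 0.070000
1 / 0.070000 = 14.286 → round up → 15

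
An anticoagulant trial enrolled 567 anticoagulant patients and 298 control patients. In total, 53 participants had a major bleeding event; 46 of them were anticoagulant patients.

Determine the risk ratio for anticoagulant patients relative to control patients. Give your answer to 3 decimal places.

anticoagulant patients without the outcome: 567 − 46 = 521
control patients with the outcome: 53 − 46 = 7
control patients without the outcome: 298 − 7 = 291
risk, anticoagulant patients = 46/567 = 0.08113
risk, control patients = 7/298 = 0.02349
RR = 0.08113 / 0.02349 = 3.454

RR = 3.454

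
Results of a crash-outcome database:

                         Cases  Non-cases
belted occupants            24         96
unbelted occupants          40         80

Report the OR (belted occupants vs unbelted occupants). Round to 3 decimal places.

OR = 0.500

odds, belted occupants = 24/96 = 0.2500
odds, unbelted occupants = 40/80 = 0.5000
OR = 0.2500 / 0.5000 = 0.500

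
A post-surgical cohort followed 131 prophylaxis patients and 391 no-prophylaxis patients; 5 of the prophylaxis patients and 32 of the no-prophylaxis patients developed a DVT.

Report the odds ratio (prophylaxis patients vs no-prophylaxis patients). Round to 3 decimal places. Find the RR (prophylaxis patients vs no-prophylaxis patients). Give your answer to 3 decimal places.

OR = (5 × 359) / (126 × 32) = 1795/4032 ≈ 0.445
risk, prophylaxis patients = 5/131 = 0.03817
risk, no-prophylaxis patients = 32/391 = 0.08184
RR = 0.03817 / 0.08184 = 0.466

OR = 0.445; RR = 0.466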